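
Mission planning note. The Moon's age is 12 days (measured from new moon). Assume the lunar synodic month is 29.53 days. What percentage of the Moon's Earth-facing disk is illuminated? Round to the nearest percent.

Elongation θ = 360° × 12/29.53 ≈ 146.3°.
With cos θ = (-0.832), the lit fraction is (1 − (-0.832))/2 ≈ 0.916, so 92%.

92%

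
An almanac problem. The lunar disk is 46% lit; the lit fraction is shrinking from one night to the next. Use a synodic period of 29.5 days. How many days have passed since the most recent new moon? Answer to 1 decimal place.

22.5 days

cos θ = 1 − 2f = 0.080, giving a principal value of 85.4°.
A waning Moon lies in 180°–360°, so θ = 360° − 85.4° = 274.6°.
At 360°/29.5 d per day, 274.6° corresponds to 22.50 days.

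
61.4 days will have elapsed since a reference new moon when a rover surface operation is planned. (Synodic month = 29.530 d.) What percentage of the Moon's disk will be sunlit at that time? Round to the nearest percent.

Reduce mod P: 61.4 − 2×29.530 = 2.34 d into the current lunation.
Phase angle: θ = 360°·(2.34 d)/(29.530 d) = 28.5°.
Illuminated fraction = (1 − cos 28.5°)/2 = (1 − 0.879)/2 ≈ 0.061, so 6%.

6%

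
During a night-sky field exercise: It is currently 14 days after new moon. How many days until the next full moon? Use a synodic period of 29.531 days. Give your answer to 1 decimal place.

Full moon is 0.5 of the way through the cycle: age 0.5 × 29.531 = 14.765 d.
That is 14.765 − 14 = 0.765 days ahead.

0.8 days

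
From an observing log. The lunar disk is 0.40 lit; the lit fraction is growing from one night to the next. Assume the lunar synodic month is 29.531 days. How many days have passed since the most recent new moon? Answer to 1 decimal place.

Invert f = (1 − cos θ)/2 to get cos θ = 1 − 2(0.40) = 0.200, hence θ₀ = arccos 0.200 = 78.5°.
The Moon is waxing (0°–180°), so θ = 78.5° directly.
Age = 29.531 × 78.5°/360° ≈ 6.44 days.

6.4 days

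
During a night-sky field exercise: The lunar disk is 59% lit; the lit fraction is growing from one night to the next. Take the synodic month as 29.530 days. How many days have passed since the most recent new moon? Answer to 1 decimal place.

8.2 days

From f = (1 − cos θ)/2: cos θ = 1 − 2×0.59 = -0.180; arccos → 100.4°.
The Moon is waxing (0°–180°), so θ = 100.4° directly.
Age = 29.530 × 100.4°/360° ≈ 8.23 days.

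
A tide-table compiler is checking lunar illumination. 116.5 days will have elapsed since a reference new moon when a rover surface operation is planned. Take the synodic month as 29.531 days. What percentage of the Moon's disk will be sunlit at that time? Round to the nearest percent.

116.5 d spans 3 complete synodic months (3 × 29.531 = 88.59 d) plus 27.91 d.
The Moon has covered 27.91/29.531 of its cycle, so θ ≈ 360° × 27.91/29.531 = 340.2°.
cos 340.2° = 0.941, so f = (1 − 0.941)/2 = 0.030, so 3%.

3%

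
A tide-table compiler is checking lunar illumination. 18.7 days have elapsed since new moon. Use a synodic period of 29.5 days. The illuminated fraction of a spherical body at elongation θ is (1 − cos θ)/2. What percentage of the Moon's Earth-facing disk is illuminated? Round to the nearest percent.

83%

The Moon has covered 18.7/29.5 of its cycle, so θ ≈ 360° × 18.7/29.5 = 228.2°.
With cos θ = (-0.666), the lit fraction is (1 − (-0.666))/2 ≈ 0.833, so 83%.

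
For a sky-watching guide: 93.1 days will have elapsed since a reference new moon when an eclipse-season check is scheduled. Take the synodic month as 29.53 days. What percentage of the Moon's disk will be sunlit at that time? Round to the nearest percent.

93.1/29.53 = 3.153 lunations, so 3 complete cycles and 4.51 d into the next.
Phase angle: θ = 360°·(4.51 d)/(29.53 d) = 55.0°.
Illuminated fraction = (1 − cos 55.0°)/2 = (1 − 0.574)/2 ≈ 0.213, so 21%.

21%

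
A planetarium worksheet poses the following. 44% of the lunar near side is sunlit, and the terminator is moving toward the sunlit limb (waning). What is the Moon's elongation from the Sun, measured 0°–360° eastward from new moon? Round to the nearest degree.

277°

From f = (1 − cos θ)/2: cos θ = 1 − 2×0.44 = 0.120; arccos → 83.1°.
A waning Moon lies in 180°–360°, so θ = 360° − 83.1° = 276.9°.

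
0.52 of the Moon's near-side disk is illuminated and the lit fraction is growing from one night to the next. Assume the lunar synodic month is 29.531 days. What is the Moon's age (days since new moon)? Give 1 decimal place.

From f = (1 − cos θ)/2: cos θ = 1 − 2×0.52 = -0.040; arccos → 92.3°.
The Moon is waxing (0°–180°), so θ = 92.3° directly.
That fraction of the synodic month is 92.3/360 × 29.531 d ≈ 7.57 d.

7.6 days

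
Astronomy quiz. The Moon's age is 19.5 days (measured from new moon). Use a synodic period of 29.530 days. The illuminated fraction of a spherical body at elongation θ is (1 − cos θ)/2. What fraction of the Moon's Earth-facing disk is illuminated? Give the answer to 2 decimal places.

Phase angle: θ = 360°·(19.5 d)/(29.530 d) = 237.7°.
With cos θ = (-0.534), the lit fraction is (1 − (-0.534))/2 ≈ 0.767.

0.77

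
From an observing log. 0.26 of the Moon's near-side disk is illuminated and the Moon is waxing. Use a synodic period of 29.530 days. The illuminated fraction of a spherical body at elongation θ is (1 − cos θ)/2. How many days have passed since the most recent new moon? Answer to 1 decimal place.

From f = (1 − cos θ)/2: cos θ = 1 − 2×0.26 = 0.480; arccos → 61.3°.
Waxing ⇒ before full, so θ = 61.3°.
Age = 29.530 × 61.3°/360° ≈ 5.03 days.

5.0 days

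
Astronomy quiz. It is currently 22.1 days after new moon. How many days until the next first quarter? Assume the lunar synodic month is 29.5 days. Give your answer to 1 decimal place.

First quarter is 0.25 of the way through the cycle: age 0.25 × 29.5 = 7.375 d.
This lunation's first quarter (7.375 d) has passed, so add one period: 36.875 − 22.1 = 14.775 days.

14.8 days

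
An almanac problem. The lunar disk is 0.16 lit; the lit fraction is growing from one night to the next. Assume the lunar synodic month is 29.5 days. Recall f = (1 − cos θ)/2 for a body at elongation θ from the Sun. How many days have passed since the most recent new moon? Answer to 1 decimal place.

From f = (1 − cos θ)/2: cos θ = 1 − 2×0.16 = 0.680; arccos → 47.2°.
Waxing ⇒ before full, so θ = 47.2°.
That fraction of the synodic month is 47.2/360 × 29.5 d ≈ 3.86 d.

3.9 days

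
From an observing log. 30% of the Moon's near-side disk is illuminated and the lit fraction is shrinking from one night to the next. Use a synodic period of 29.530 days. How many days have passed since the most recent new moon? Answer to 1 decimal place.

Invert f = (1 − cos θ)/2 to get cos θ = 1 − 2(0.30) = 0.400, hence θ₀ = arccos 0.400 = 66.4°.
Since the Moon is past full (waning), take the reflex angle: θ = 360° − 66.4° = 293.6°.
At 360°/29.530 d per day, 293.6° corresponds to 24.08 days.

24.1 days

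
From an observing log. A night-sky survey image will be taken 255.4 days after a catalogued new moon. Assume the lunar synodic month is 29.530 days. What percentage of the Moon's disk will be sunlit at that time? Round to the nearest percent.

80%

255.4/29.530 = 8.649 lunations, so 8 complete cycles and 19.16 d into the next.
The Moon has covered 19.16/29.530 of its cycle, so θ ≈ 360° × 19.16/29.530 = 233.6°.
cos 233.6° = (-0.594), so f = (1 − (-0.594))/2 = 0.797, so 80%.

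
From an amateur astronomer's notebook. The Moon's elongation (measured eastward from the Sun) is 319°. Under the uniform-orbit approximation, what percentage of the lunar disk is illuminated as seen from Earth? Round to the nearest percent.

f = (1 − cos 319°)/2 = (1 − 0.755)/2 ≈ 0.123, i.e. 12%.

12%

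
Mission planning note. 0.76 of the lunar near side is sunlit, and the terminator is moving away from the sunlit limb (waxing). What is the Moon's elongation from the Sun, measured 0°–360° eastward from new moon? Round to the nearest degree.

121°

cos θ = 1 − 2f = -0.520, giving a principal value of 121.3°.
Before full moon the principal value applies: θ = 121.3°.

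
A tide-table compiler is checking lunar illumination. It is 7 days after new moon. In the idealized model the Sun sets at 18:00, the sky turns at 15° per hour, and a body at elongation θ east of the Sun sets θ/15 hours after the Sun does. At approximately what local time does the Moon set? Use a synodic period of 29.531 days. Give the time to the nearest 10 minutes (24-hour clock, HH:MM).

23:40

Elongation θ = 360° × 7/29.531 ≈ 85.3°.
The Moon trails the Sun by θ/15 = 85.3/15 ≈ 5.69 hours.
18:00 + 5.689 h ≈ 23:41 → 23:40 to the nearest ten minutes.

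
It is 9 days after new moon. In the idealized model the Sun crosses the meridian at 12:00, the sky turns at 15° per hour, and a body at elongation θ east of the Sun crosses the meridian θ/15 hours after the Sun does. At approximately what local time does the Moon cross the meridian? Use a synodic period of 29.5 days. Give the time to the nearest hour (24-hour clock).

The Moon has covered 9/29.5 of its cycle, so θ ≈ 360° × 9/29.5 = 109.8°.
Delay after the Sun = 109.8° / (15°/h) ≈ 7.32 h.
12:00 + 7.32 h ≈ 19:19 → 19:00 to the nearest hour.

19:00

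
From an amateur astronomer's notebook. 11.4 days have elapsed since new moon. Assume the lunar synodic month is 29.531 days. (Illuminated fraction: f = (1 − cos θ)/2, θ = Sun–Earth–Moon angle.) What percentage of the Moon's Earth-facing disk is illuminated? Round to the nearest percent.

88%

The Moon has covered 11.4/29.531 of its cycle, so θ ≈ 360° × 11.4/29.531 = 139.0°.
Illuminated fraction = (1 − cos 139.0°)/2 = (1 − (-0.754))/2 ≈ 0.877, so 88%.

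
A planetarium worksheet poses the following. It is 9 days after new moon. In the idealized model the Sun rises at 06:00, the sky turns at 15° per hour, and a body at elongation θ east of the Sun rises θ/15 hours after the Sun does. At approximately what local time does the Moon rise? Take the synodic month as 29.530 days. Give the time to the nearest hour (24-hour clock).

Elongation θ = 360° × 9/29.530 ≈ 109.7°.
Delay after the Sun = 109.7° / (15°/h) ≈ 7.31 h.
06:00 + 7.31 h ≈ 13:19 → 13:00 to the nearest hour.

13:00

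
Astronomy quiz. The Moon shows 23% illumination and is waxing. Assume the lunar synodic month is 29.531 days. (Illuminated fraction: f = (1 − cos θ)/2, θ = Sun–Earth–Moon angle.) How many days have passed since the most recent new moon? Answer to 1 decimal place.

From f = (1 − cos θ)/2: cos θ = 1 − 2×0.23 = 0.540; arccos → 57.3°.
Waxing ⇒ before full, so θ = 57.3°.
That fraction of the synodic month is 57.3/360 × 29.531 d ≈ 4.70 d.

4.7 days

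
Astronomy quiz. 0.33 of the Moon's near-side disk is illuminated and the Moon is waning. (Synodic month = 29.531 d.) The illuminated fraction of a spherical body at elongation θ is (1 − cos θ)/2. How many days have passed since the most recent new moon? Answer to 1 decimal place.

23.8 days

cos θ = 1 − 2f = 0.340, giving a principal value of 70.1°.
Since the Moon is past full (waning), take the reflex angle: θ = 360° − 70.1° = 289.9°.
That fraction of the synodic month is 289.9/360 × 29.531 d ≈ 23.78 d.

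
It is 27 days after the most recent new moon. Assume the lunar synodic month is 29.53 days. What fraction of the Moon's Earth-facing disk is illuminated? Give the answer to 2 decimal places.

0.07

The Moon has covered 27/29.53 of its cycle, so θ ≈ 360° × 27/29.53 = 329.2°.
With cos θ = 0.859, the lit fraction is (1 − 0.859)/2 ≈ 0.071.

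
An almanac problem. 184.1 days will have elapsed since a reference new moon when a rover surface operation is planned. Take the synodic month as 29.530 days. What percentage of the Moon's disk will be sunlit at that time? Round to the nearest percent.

45%

184.1 d spans 6 complete synodic months (6 × 29.530 = 177.18 d) plus 6.92 d.
The Moon has covered 6.92/29.530 of its cycle, so θ ≈ 360° × 6.92/29.530 = 84.4°.
cos 84.4° = 0.098, so f = (1 − 0.098)/2 = 0.451, so 45%.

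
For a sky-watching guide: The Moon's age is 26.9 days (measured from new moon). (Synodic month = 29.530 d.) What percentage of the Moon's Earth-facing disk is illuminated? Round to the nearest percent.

Phase angle: θ = 360°·(26.9 d)/(29.530 d) = 327.9°.
Illuminated fraction = (1 − cos 327.9°)/2 = (1 − 0.847)/2 ≈ 0.076, so 8%.

8%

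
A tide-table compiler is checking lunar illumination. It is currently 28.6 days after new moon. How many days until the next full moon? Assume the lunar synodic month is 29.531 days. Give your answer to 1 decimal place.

15.7 days

Full moon is 0.5 of the way through the cycle: age 0.5 × 29.531 = 14.765 d.
Already past this cycle's full moon; the next is at 14.765 + 29.531 = 44.296 d, so 44.296 − 28.6 = 15.696 days.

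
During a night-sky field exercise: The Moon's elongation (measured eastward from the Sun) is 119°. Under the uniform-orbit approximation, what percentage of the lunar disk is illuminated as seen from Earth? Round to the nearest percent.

74%

f = (1 − cos 119°)/2 = (1 − (-0.485))/2 ≈ 0.742, i.e. 74%.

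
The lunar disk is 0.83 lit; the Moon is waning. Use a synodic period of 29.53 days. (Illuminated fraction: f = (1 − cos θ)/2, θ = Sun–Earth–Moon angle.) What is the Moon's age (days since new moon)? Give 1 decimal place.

cos θ = 1 − 2f = -0.660, giving a principal value of 131.3°.
A waning Moon lies in 180°–360°, so θ = 360° − 131.3° = 228.7°.
That fraction of the synodic month is 228.7/360 × 29.53 d ≈ 18.76 d.

18.8 days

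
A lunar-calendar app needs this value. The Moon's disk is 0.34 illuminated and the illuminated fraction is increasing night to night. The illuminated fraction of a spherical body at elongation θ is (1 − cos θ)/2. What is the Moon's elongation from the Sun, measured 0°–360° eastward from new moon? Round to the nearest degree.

From f = (1 − cos θ)/2: cos θ = 1 − 2×0.34 = 0.320; arccos → 71.3°.
The Moon is waxing (0°–180°), so θ = 71.3° directly.

71°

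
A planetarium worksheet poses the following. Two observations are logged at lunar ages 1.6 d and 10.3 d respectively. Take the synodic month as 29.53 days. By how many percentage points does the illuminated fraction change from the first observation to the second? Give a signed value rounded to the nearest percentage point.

+76 percentage points

First observation: θ = 360°·1.6/29.53 = 19.5°, so f = 0.029.
Second observation: θ = 125.6°, f = 0.791.
Δf = 0.791 − 0.029 = +0.762, i.e. +76 pp.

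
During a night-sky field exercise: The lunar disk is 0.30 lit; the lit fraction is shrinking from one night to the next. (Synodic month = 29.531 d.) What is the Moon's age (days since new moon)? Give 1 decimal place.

From f = (1 − cos θ)/2: cos θ = 1 − 2×0.30 = 0.400; arccos → 66.4°.
Waning ⇒ past full, so θ = 360° − 66.4° = 293.6°.
That fraction of the synodic month is 293.6/360 × 29.531 d ≈ 24.08 d.

24.1 days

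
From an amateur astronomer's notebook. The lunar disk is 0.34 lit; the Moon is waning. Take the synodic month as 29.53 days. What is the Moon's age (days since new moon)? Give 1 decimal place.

From f = (1 − cos θ)/2: cos θ = 1 − 2×0.34 = 0.320; arccos → 71.3°.
Waning ⇒ past full, so θ = 360° − 71.3° = 288.7°.
That fraction of the synodic month is 288.7/360 × 29.53 d ≈ 23.68 d.

23.7 days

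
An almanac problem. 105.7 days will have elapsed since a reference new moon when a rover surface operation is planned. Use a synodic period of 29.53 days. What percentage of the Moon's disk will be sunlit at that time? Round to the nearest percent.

94%

105.7/29.53 = 3.579 lunations, so 3 complete cycles and 17.11 d into the next.
The Moon has covered 17.11/29.53 of its cycle, so θ ≈ 360° × 17.11/29.53 = 208.6°.
With cos θ = (-0.878), the lit fraction is (1 − (-0.878))/2 ≈ 0.939, so 94%.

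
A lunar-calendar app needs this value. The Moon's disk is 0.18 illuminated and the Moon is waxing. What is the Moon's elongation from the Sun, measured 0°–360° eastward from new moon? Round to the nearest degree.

Invert f = (1 − cos θ)/2 to get cos θ = 1 − 2(0.18) = 0.640, hence θ₀ = arccos 0.640 = 50.2°.
The Moon is waxing (0°–180°), so θ = 50.2° directly.

50°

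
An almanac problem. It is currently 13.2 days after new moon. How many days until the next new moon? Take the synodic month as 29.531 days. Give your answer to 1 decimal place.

The next new moon completes the synodic month: 29.531 − 13.2 = 16.331 days.

16.3 days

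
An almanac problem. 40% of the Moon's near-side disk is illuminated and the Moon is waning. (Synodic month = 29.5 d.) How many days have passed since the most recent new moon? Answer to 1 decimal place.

Invert f = (1 − cos θ)/2 to get cos θ = 1 − 2(0.40) = 0.200, hence θ₀ = arccos 0.200 = 78.5°.
Since the Moon is past full (waning), take the reflex angle: θ = 360° − 78.5° = 281.5°.
That fraction of the synodic month is 281.5/360 × 29.5 d ≈ 23.07 d.

23.1 days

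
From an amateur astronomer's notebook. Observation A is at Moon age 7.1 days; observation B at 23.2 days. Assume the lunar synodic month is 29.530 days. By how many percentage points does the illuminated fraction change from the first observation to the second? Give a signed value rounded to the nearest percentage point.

-8 pp

First observation: θ = 360°·7.1/29.530 = 86.6°, so f = 0.470.
Second observation: θ = 282.8°, f = 0.389.
Δf = 0.389 − 0.470 = -0.081, i.e. -8 pp.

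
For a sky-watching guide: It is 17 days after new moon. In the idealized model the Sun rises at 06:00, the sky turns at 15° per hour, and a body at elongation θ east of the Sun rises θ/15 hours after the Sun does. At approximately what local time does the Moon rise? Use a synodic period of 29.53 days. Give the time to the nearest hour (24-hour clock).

20:00

Elongation θ = 360° × 17/29.53 ≈ 207.2°.
The Moon trails the Sun by θ/15 = 207.2/15 ≈ 13.82 hours.
06:00 + 13.82 h ≈ 19:49 → 20:00 to the nearest hour.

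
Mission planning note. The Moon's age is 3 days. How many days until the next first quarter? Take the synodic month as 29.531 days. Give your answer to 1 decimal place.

First quarter occurs at elongation 90°, i.e. at age 29.531 × 90/360 = 7.383 d.
So 4.383 days remain (7.383 − 3).

4.4 days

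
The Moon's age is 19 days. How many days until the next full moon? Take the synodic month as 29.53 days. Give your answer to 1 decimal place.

25.3 days

Full moon is 0.5 of the way through the cycle: age 0.5 × 29.53 = 14.765 d.
This lunation's full moon (14.765 d) has passed, so add one period: 44.295 − 19 = 25.295 days.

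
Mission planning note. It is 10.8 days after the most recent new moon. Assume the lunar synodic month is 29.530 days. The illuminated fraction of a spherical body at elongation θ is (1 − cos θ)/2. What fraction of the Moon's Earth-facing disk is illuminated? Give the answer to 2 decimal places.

0.83

The Moon has covered 10.8/29.530 of its cycle, so θ ≈ 360° × 10.8/29.530 = 131.7°.
With cos θ = (-0.665), the lit fraction is (1 − (-0.665))/2 ≈ 0.832.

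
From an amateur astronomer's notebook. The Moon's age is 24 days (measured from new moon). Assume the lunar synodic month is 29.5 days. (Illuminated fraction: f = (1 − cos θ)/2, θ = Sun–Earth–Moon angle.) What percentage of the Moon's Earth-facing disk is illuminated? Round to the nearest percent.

Phase angle: θ = 360°·(24 d)/(29.5 d) = 292.9°.
Illuminated fraction = (1 − cos 292.9°)/2 = (1 − 0.389)/2 ≈ 0.306, so 31%.

31%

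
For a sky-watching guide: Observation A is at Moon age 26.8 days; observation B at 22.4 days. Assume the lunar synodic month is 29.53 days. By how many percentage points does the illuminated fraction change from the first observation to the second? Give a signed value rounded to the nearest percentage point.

+39 percentage points

θ₁ = 360° × 26.8/29.53 = 326.7°, f₁ = (1 − cos θ₁)/2 = 0.082.
θ₂ = 360° × 22.4/29.53 = 273.1°, f₂ = (1 − cos θ₂)/2 = 0.473.
Change = f₂ − f₁ = +0.391 → +39 percentage points.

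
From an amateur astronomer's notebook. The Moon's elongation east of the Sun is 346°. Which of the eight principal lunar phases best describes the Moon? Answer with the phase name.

346° lies in the new moon sector of the 8-phase cycle.

new moon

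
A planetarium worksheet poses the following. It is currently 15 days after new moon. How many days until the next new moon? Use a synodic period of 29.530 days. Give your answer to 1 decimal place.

The next new moon completes the synodic month: 29.530 − 15 = 14.530 days.

14.5 days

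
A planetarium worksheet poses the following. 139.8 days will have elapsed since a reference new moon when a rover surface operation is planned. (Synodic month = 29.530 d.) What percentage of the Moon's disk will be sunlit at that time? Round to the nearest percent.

55%

139.8 d spans 4 complete synodic months (4 × 29.530 = 118.12 d) plus 21.68 d.
The Moon has covered 21.68/29.530 of its cycle, so θ ≈ 360° × 21.68/29.530 = 264.3°.
cos 264.3° = (-0.099), so f = (1 − (-0.099))/2 = 0.550, so 55%.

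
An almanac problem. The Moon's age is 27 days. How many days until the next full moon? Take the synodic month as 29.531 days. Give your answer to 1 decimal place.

17.3 days

Full moon occurs at elongation 180°, i.e. at age 29.531 × 180/360 = 14.765 d.
Already past this cycle's full moon; the next is at 14.765 + 29.531 = 44.296 d, so 44.296 − 27 = 17.296 days.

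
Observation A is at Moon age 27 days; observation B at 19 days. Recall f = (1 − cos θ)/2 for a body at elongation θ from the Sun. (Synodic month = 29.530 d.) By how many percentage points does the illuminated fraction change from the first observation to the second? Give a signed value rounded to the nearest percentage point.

First observation: θ = 360°·27/29.530 = 329.2°, so f = 0.071.
Second observation: θ = 231.6°, f = 0.810.
Δf = 0.810 − 0.071 = +0.740, i.e. +74 pp.

+74 pp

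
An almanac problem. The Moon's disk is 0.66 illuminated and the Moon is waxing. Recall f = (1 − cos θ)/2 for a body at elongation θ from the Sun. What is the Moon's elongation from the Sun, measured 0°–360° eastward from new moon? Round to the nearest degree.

Invert f = (1 − cos θ)/2 to get cos θ = 1 − 2(0.66) = -0.320, hence θ₀ = arccos -0.320 = 108.7°.
Waxing ⇒ before full, so θ = 108.7°.

109°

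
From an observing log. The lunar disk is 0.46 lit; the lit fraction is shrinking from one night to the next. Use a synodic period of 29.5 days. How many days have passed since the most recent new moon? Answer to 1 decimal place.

22.5 days

Invert f = (1 − cos θ)/2 to get cos θ = 1 − 2(0.46) = 0.080, hence θ₀ = arccos 0.080 = 85.4°.
A waning Moon lies in 180°–360°, so θ = 360° − 85.4° = 274.6°.
That fraction of the synodic month is 274.6/360 × 29.5 d ≈ 22.50 d.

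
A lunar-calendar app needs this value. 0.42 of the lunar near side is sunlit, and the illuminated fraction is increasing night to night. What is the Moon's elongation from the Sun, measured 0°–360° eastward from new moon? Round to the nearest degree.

Invert f = (1 − cos θ)/2 to get cos θ = 1 − 2(0.42) = 0.160, hence θ₀ = arccos 0.160 = 80.8°.
Waxing ⇒ before full, so θ = 80.8°.

81°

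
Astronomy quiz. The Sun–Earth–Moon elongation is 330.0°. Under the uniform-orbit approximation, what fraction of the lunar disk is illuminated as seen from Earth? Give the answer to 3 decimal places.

cos 330.0° = 0.866, so f = (1 − 0.866)/2 = 0.067.

0.067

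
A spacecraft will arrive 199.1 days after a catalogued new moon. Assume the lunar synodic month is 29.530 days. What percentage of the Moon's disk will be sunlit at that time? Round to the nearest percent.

52%

199.1 d spans 6 complete synodic months (6 × 29.530 = 177.18 d) plus 21.92 d.
Phase angle: θ = 360°·(21.92 d)/(29.530 d) = 267.2°.
cos 267.2° = (-0.048), so f = (1 − (-0.048))/2 = 0.524, so 52%.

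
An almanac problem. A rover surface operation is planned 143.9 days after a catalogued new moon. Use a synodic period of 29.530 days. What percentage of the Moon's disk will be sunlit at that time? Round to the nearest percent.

15%

Reduce mod P: 143.9 − 4×29.530 = 25.78 d into the current lunation.
Phase angle: θ = 360°·(25.78 d)/(29.530 d) = 314.3°.
Illuminated fraction = (1 − cos 314.3°)/2 = (1 − 0.698)/2 ≈ 0.151, so 15%.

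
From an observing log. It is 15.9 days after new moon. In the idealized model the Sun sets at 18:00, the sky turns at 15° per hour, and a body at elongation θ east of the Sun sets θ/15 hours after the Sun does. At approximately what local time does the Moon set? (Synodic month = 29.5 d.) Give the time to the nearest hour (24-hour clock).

07:00

The Moon has covered 15.9/29.5 of its cycle, so θ ≈ 360° × 15.9/29.5 = 194.0°.
The Moon trails the Sun by θ/15 = 194.0/15 ≈ 12.94 hours.
18:00 + 12.94 h ≈ 06:56 → 07:00 to the nearest hour.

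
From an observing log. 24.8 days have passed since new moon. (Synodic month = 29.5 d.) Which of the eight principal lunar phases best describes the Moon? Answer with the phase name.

At 24.8/29.5 of the cycle, θ ≈ 303° — the waning crescent range.

waning crescent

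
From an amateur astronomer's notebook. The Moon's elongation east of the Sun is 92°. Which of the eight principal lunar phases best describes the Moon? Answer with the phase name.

92° lies in the first quarter sector of the 8-phase cycle.

first quarter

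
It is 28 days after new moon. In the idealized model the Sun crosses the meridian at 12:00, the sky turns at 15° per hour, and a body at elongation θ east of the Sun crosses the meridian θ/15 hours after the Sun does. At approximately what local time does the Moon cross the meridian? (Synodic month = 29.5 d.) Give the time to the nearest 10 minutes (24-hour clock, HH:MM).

The Moon has covered 28/29.5 of its cycle, so θ ≈ 360° × 28/29.5 = 341.7°.
Delay after the Sun = 341.7° / (15°/h) ≈ 22.78 h.
12:00 + 22.780 h ≈ 10:47 → 10:50 to the nearest ten minutes.

10:50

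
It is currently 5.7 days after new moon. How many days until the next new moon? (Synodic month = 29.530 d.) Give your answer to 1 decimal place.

The next new moon completes the synodic month: 29.530 − 5.7 = 23.830 days.

23.8 days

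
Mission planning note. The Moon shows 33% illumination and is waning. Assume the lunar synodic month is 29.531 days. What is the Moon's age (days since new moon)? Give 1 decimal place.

Invert f = (1 − cos θ)/2 to get cos θ = 1 − 2(0.33) = 0.340, hence θ₀ = arccos 0.340 = 70.1°.
Waning ⇒ past full, so θ = 360° − 70.1° = 289.9°.
At 360°/29.531 d per day, 289.9° corresponds to 23.78 days.

23.8 days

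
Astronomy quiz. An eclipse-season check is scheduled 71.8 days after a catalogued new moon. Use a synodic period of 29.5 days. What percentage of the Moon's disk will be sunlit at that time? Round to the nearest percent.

96%

71.8 d spans 2 complete synodic months (2 × 29.5 = 59.00 d) plus 12.80 d.
Elongation θ = 360° × 12.80/29.5 ≈ 156.2°.
cos 156.2° = (-0.915), so f = (1 − (-0.915))/2 = 0.957, so 96%.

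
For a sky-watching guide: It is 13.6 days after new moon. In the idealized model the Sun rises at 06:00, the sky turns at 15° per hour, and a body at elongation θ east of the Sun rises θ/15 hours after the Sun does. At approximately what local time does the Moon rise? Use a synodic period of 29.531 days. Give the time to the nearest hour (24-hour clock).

Elongation θ = 360° × 13.6/29.531 ≈ 165.8°.
Delay after the Sun = 165.8° / (15°/h) ≈ 11.05 h.
06:00 + 11.05 h ≈ 17:03 → 17:00 to the nearest hour.

17:00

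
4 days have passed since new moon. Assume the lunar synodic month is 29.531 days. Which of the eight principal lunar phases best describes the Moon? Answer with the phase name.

θ ≈ 360° × 4/29.531 = 49°, which falls in the waxing crescent sector.

waxing crescent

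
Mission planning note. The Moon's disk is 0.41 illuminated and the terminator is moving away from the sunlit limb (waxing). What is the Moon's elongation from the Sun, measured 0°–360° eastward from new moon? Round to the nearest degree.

80°

cos θ = 1 − 2f = 0.180, giving a principal value of 79.6°.
The Moon is waxing (0°–180°), so θ = 79.6° directly.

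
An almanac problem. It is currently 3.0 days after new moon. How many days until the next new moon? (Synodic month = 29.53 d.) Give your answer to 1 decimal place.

One full lunation from the last new moon is 29.53 d; remaining = 29.53 − 3.0 = 26.530 d.

26.5 days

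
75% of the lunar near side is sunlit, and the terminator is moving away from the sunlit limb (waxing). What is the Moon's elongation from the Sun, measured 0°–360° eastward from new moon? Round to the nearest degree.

From f = (1 − cos θ)/2: cos θ = 1 − 2×0.75 = -0.500; arccos → 120.0°.
Waxing ⇒ before full, so θ = 120.0°.

120°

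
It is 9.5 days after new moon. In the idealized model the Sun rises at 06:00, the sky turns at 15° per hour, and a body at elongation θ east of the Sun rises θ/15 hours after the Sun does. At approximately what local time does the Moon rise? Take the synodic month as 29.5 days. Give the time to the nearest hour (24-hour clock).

14:00

Phase angle: θ = 360°·(9.5 d)/(29.5 d) = 115.9°.
The Moon trails the Sun by θ/15 = 115.9/15 ≈ 7.73 hours.
06:00 + 7.73 h ≈ 13:44 → 14:00 to the nearest hour.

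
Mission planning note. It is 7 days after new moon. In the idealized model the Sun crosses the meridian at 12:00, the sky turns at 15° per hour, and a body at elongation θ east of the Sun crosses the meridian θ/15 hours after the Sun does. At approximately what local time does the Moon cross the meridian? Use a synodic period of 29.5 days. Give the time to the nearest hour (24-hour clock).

Elongation θ = 360° × 7/29.5 ≈ 85.4°.
At 15° of sky rotation per hour, 85.4° corresponds to a 5.69 h lag.
12:00 + 5.69 h ≈ 17:42 → 18:00 to the nearest hour.

18:00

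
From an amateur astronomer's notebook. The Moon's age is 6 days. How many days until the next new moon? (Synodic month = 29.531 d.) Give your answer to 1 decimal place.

23.5 days

One full lunation from the last new moon is 29.531 d; remaining = 29.531 − 6 = 23.531 d.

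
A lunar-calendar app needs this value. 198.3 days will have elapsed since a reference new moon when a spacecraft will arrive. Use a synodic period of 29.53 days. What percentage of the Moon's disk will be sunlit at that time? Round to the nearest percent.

61%

Reduce mod P: 198.3 − 6×29.53 = 21.12 d into the current lunation.
The Moon has covered 21.12/29.53 of its cycle, so θ ≈ 360° × 21.12/29.53 = 257.5°.
With cos θ = (-0.217), the lit fraction is (1 − (-0.217))/2 ≈ 0.608, so 61%.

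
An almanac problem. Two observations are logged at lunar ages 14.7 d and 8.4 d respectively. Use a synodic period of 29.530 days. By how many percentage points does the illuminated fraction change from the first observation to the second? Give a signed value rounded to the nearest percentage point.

-39 pp

θ₁ = 360° × 14.7/29.530 = 179.2°, f₁ = (1 − cos θ₁)/2 = 1.000.
θ₂ = 360° × 8.4/29.530 = 102.4°, f₂ = (1 − cos θ₂)/2 = 0.607.
Change = f₂ − f₁ = -0.393 → -39 percentage points.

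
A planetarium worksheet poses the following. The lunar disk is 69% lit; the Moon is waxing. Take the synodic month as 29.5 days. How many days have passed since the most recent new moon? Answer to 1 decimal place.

9.2 days

Invert f = (1 − cos θ)/2 to get cos θ = 1 − 2(0.69) = -0.380, hence θ₀ = arccos -0.380 = 112.3°.
Before full moon the principal value applies: θ = 112.3°.
Age = 29.5 × 112.3°/360° ≈ 9.21 days.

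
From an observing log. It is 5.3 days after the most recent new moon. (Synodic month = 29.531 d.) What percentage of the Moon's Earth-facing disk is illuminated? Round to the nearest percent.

Elongation θ = 360° × 5.3/29.531 ≈ 64.6°.
cos 64.6° = 0.429, so f = (1 − 0.429)/2 = 0.286, so 29%.

29%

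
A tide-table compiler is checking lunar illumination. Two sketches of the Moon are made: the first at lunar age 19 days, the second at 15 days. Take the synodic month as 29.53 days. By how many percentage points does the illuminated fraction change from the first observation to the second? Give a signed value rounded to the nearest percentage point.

+19 pp

θ₁ = 360° × 19/29.53 = 231.6°, f₁ = (1 − cos θ₁)/2 = 0.810.
θ₂ = 360° × 15/29.53 = 182.9°, f₂ = (1 − cos θ₂)/2 = 0.999.
Change = f₂ − f₁ = +0.189 → +19 percentage points.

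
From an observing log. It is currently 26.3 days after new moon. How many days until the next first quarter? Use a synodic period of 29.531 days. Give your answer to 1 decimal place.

First quarter occurs at elongation 90°, i.e. at age 29.531 × 90/360 = 7.383 d.
Already past this cycle's first quarter; the next is at 7.383 + 29.531 = 36.914 d, so 36.914 − 26.3 = 10.614 days.

10.6 days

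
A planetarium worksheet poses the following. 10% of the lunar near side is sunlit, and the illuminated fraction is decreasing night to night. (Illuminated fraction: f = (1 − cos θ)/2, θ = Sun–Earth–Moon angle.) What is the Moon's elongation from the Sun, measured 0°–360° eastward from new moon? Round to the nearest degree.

323°

cos θ = 1 − 2f = 0.800, giving a principal value of 36.9°.
A waning Moon lies in 180°–360°, so θ = 360° − 36.9° = 323.1°.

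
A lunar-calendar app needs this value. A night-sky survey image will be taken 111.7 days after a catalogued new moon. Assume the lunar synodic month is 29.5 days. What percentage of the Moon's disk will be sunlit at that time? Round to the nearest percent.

39%

111.7 d spans 3 complete synodic months (3 × 29.5 = 88.50 d) plus 23.20 d.
Elongation θ = 360° × 23.20/29.5 ≈ 283.1°.
cos 283.1° = 0.227, so f = (1 − 0.227)/2 = 0.387, so 39%.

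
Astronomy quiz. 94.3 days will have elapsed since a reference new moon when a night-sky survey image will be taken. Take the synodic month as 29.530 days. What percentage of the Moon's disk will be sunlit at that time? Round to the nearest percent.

Reduce mod P: 94.3 − 3×29.530 = 5.71 d into the current lunation.
The Moon has covered 5.71/29.530 of its cycle, so θ ≈ 360° × 5.71/29.530 = 69.6°.
cos 69.6° = 0.348, so f = (1 − 0.348)/2 = 0.326, so 33%.

33%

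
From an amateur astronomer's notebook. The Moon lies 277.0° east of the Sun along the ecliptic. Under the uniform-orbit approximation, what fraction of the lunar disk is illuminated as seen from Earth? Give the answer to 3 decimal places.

0.439

Half-versine of 277.0°: (1 − 0.122)/2 = 0.439.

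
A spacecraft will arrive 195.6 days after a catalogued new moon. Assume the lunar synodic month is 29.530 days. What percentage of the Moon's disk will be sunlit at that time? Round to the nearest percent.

Reduce mod P: 195.6 − 6×29.530 = 18.42 d into the current lunation.
Elongation θ = 360° × 18.42/29.530 ≈ 224.6°.
With cos θ = (-0.713), the lit fraction is (1 − (-0.713))/2 ≈ 0.856, so 86%.

86%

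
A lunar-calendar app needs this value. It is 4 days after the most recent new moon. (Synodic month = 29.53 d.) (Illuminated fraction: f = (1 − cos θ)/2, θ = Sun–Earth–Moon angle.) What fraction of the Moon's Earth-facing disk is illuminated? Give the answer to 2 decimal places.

0.17

Phase angle: θ = 360°·(4 d)/(29.53 d) = 48.8°.
cos 48.8° = 0.659, so f = (1 − 0.659)/2 = 0.170.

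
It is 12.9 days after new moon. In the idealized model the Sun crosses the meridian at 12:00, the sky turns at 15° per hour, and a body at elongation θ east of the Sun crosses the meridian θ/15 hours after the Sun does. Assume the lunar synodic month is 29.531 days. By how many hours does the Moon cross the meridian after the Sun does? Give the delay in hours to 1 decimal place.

10.5 h

The Moon has covered 12.9/29.531 of its cycle, so θ ≈ 360° × 12.9/29.531 = 157.3°.
Delay after the Sun = 157.3° / (15°/h) ≈ 10.48 h.
So the Moon crosses the meridian 10.48 h after the Sun.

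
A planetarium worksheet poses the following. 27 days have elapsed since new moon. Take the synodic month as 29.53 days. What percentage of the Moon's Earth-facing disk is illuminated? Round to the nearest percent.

7%

Phase angle: θ = 360°·(27 d)/(29.53 d) = 329.2°.
cos 329.2° = 0.859, so f = (1 − 0.859)/2 = 0.071, so 7%.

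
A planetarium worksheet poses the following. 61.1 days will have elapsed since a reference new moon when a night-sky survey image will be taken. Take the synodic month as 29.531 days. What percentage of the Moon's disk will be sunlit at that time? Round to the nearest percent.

61.1 d spans 2 complete synodic months (2 × 29.531 = 59.06 d) plus 2.04 d.
Elongation θ = 360° × 2.04/29.531 ≈ 24.8°.
With cos θ = 0.907, the lit fraction is (1 − 0.907)/2 ≈ 0.046, so 5%.

5%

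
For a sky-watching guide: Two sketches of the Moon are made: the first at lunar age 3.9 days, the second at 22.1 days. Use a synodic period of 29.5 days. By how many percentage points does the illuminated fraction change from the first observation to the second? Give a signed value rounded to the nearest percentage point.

+34 pp

First observation: θ = 360°·3.9/29.5 = 47.6°, so f = 0.163.
Second observation: θ = 269.7°, f = 0.503.
Δf = 0.503 − 0.163 = +0.340, i.e. +34 pp.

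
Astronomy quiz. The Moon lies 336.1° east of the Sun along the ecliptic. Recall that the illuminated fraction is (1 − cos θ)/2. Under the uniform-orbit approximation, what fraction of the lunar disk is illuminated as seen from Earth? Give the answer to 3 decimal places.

0.043

f = (1 − cos 336.1°)/2 = (1 − 0.914)/2 ≈ 0.043.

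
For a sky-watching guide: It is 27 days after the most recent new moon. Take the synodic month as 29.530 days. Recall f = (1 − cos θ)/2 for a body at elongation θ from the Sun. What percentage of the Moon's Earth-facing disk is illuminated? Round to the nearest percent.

The Moon has covered 27/29.530 of its cycle, so θ ≈ 360° × 27/29.530 = 329.2°.
With cos θ = 0.859, the lit fraction is (1 − 0.859)/2 ≈ 0.071, so 7%.

7%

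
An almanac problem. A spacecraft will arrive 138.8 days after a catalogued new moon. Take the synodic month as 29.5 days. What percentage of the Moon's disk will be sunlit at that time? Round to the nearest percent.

138.8/29.5 = 4.705 lunations, so 4 complete cycles and 20.80 d into the next.
The Moon has covered 20.80/29.5 of its cycle, so θ ≈ 360° × 20.80/29.5 = 253.8°.
Illuminated fraction = (1 − cos 253.8°)/2 = (1 − (-0.278))/2 ≈ 0.639, so 64%.

64%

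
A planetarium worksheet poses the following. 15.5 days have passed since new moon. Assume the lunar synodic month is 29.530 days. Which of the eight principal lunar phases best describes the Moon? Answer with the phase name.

full moon

At 15.5/29.530 of the cycle, θ ≈ 189° — the full moon range.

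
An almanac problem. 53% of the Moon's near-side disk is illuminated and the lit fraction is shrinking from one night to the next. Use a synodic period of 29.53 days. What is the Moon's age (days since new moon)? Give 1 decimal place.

Invert f = (1 − cos θ)/2 to get cos θ = 1 − 2(0.53) = -0.060, hence θ₀ = arccos -0.060 = 93.4°.
A waning Moon lies in 180°–360°, so θ = 360° − 93.4° = 266.6°.
That fraction of the synodic month is 266.6/360 × 29.53 d ≈ 21.87 d.

21.9 days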